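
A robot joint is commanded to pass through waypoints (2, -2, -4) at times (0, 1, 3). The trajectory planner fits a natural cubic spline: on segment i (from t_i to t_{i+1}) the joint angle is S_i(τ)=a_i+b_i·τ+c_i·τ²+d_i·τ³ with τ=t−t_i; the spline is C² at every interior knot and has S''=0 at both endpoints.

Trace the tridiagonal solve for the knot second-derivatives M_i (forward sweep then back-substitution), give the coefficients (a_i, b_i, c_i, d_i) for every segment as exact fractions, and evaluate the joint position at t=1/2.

  seg 0: a=2 b=-9/2 c=0 d=1/2
  seg 1: a=-2 b=-3 c=3/2 d=-1/4
S(1/2) = -3/16

Δ: Δ0=-4, Δ1=-1
row 1: diag=6, rhs=18; c'=1/3, d'=3
back: M1=3
M: M0=0, M1=3, M2=0
seg 0: a=2, c=M0/2=0, d=(M1−M0)/(6·1)=1/2, b=Δ0−h0·(2M0+M1)/6=-9/2
seg 1: a=-2, c=M1/2=3/2, d=(M2−M1)/(6·2)=-1/4, b=Δ1−h1·(2M1+M2)/6=-3
t_q=1/2 → seg 0, τ=1/2; S=2+-9/2·τ+0·τ²+1/2·τ³=-3/16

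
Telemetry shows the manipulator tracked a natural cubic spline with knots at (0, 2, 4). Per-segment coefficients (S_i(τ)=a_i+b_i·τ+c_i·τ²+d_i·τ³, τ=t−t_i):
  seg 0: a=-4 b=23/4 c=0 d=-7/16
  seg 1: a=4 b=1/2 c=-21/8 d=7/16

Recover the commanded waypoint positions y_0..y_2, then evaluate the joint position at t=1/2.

y_0=-4 y_1=4 y_2=-2
S(1/2) = -151/128

y_0 = S_0(0) = a_0 = -4
y_1 = S_1(0) = a_1 = 4
y_2 = S_1(2) = -2
t_q=1/2 is in segment 0 (τ=1/2); S_0(τ)=-151/128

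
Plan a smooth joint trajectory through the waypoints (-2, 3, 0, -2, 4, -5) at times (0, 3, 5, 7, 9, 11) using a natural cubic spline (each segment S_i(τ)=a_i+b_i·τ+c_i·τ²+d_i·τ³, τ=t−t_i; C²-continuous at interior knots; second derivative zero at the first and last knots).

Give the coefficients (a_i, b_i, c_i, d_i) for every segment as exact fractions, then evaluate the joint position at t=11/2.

  seg 0: a=-2 b=2051/795 c=0 d=-242/2385
  seg 1: a=3 b=-127/795 c=-242/265 d=773/6360
  seg 2: a=0 b=-3743/1590 c=-39/212 d=1369/3180
  seg 3: a=-2 b=3301/1590 c=2543/1060 d=-154/159
  seg 4: a=4 b=79/1590 c=-3617/1060 d=3617/6360
S(11/2) = -1983/1696

Δ: Δ0=5/3, Δ1=-3/2, Δ2=-1, Δ3=3, Δ4=-9/2
row 1: diag=10, rhs=-19; c'=1/5, d'=-19/10
row 2: denom=8−2·1/5=38/5; d'=(3−2·-19/10)/(38/5)=17/19
row 3: denom=8−2·5/19=142/19; d'=(24−2·17/19)/(142/19)=211/71
row 4: denom=8−2·19/71=530/71; d'=(-45−2·211/71)/(530/71)=-3617/530
back: M4=-3617/530
back: M3=211/71−19/71·-3617/530=2543/530
back: M2=17/19−5/19·2543/530=-39/106
back: M1=-19/10−1/5·-39/106=-484/265
M: M0=0, M1=-484/265, M2=-39/106, M3=2543/530, M4=-3617/530, M5=0
seg 0: a=-2, c=M0/2=0, d=(M1−M0)/(6·3)=-242/2385, b=Δ0−h0·(2M0+M1)/6=2051/795
seg 1: a=3, c=M1/2=-242/265, d=(M2−M1)/(6·2)=773/6360, b=Δ1−h1·(2M1+M2)/6=-127/795
seg 2: a=0, c=M2/2=-39/212, d=(M3−M2)/(6·2)=1369/3180, b=Δ2−h2·(2M2+M3)/6=-3743/1590
seg 3: a=-2, c=M3/2=2543/1060, d=(M4−M3)/(6·2)=-154/159, b=Δ3−h3·(2M3+M4)/6=3301/1590
seg 4: a=4, c=M4/2=-3617/1060, d=(M5−M4)/(6·2)=3617/6360, b=Δ4−h4·(2M4+M5)/6=79/1590
t_q=11/2 → seg 2, τ=1/2; S=0+-3743/1590·τ+-39/212·τ²+1369/3180·τ³=-1983/1696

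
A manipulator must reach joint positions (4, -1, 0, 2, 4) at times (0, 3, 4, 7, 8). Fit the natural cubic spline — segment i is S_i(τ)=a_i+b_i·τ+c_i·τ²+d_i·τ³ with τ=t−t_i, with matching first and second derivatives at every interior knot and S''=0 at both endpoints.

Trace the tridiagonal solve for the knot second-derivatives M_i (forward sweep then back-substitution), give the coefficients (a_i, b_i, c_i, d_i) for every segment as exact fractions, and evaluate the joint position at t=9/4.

Δ: Δ0=-5/3, Δ1=1, Δ2=2/3, Δ3=2
row 1: diag=8, rhs=16; c'=1/8, d'=2
row 2: denom=8−1·1/8=63/8; d'=(-2−1·2)/(63/8)=-32/63
row 3: denom=8−3·8/21=48/7; d'=(8−3·-32/63)/(48/7)=25/18
back: M3=25/18
back: M2=-32/63−8/21·25/18=-28/27
back: M1=2−1/8·-28/27=115/54
M: M0=0, M1=115/54, M2=-28/27, M3=25/18, M4=0
seg 0: a=4, c=M0/2=0, d=(M1−M0)/(6·3)=115/972, b=Δ0−h0·(2M0+M1)/6=-295/108
seg 1: a=-1, c=M1/2=115/108, d=(M2−M1)/(6·1)=-19/36, b=Δ1−h1·(2M1+M2)/6=25/54
seg 2: a=0, c=M2/2=-14/27, d=(M3−M2)/(6·3)=131/972, b=Δ2−h2·(2M2+M3)/6=109/108
seg 3: a=2, c=M3/2=25/36, d=(M4−M3)/(6·1)=-25/108, b=Δ3−h3·(2M3+M4)/6=83/54
t_q=9/4 → seg 0, τ=9/4; S=4+-295/108·τ+0·τ²+115/972·τ³=-613/768

  seg 0: a=4 b=-295/108 c=0 d=115/972
  seg 1: a=-1 b=25/54 c=115/108 d=-19/36
  seg 2: a=0 b=109/108 c=-14/27 d=131/972
  seg 3: a=2 b=83/54 c=25/36 d=-25/108
S(9/4) = -613/768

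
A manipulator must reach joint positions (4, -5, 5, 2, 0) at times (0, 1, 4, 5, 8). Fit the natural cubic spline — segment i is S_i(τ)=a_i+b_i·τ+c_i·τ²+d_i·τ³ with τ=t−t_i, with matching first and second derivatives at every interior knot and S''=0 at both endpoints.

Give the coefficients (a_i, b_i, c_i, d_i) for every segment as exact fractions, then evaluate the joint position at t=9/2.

  seg 0: a=4 b=-67/6 c=0 d=13/6
  seg 1: a=-5 b=-14/3 c=13/2 d=-23/18
  seg 2: a=5 b=-1/6 c=-5 d=13/6
  seg 3: a=2 b=-11/3 c=3/2 d=-1/6
S(9/2) = 63/16

Δ: Δ0=-9, Δ1=10/3, Δ2=-3, Δ3=-2/3
row 1: diag=8, rhs=74; c'=3/8, d'=37/4
row 2: denom=8−3·3/8=55/8; d'=(-38−3·37/4)/(55/8)=-526/55
row 3: denom=8−1·8/55=432/55; d'=(14−1·-526/55)/(432/55)=3
back: M3=3
back: M2=-526/55−8/55·3=-10
back: M1=37/4−3/8·-10=13
M: M0=0, M1=13, M2=-10, M3=3, M4=0
seg 0: a=4, c=M0/2=0, d=(M1−M0)/(6·1)=13/6, b=Δ0−h0·(2M0+M1)/6=-67/6
seg 1: a=-5, c=M1/2=13/2, d=(M2−M1)/(6·3)=-23/18, b=Δ1−h1·(2M1+M2)/6=-14/3
seg 2: a=5, c=M2/2=-5, d=(M3−M2)/(6·1)=13/6, b=Δ2−h2·(2M2+M3)/6=-1/6
seg 3: a=2, c=M3/2=3/2, d=(M4−M3)/(6·3)=-1/6, b=Δ3−h3·(2M3+M4)/6=-11/3
t_q=9/2 → seg 2, τ=1/2; S=5+-1/6·τ+-5·τ²+13/6·τ³=63/16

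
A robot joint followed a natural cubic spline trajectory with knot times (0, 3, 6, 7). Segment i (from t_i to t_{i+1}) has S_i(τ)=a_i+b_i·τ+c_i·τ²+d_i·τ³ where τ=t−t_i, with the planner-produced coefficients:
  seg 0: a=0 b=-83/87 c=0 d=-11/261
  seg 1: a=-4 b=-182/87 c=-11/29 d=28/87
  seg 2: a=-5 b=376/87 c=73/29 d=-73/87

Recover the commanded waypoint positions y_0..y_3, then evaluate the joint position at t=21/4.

y_0=0 y_1=-4 y_2=-5 y_3=1
S(21/4) = -1615/232

y_0 = S_0(0) = a_0 = 0
y_1 = S_1(0) = a_1 = -4
y_2 = S_2(0) = a_2 = -5
y_3 = S_2(1) = 1
t_q=21/4 is in segment 1 (τ=9/4); S_1(τ)=-1615/232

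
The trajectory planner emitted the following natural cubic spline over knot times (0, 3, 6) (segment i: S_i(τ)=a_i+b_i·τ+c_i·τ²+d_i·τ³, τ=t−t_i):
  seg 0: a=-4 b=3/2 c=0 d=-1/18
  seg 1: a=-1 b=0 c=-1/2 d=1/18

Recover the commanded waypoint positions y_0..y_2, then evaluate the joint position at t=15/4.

y_0=-4 y_1=-1 y_2=-4
S(15/4) = -161/128

y_0 = S_0(0) = a_0 = -4
y_1 = S_1(0) = a_1 = -1
y_2 = S_1(3) = -4
t_q=15/4 is in segment 1 (τ=3/4); S_1(τ)=-161/128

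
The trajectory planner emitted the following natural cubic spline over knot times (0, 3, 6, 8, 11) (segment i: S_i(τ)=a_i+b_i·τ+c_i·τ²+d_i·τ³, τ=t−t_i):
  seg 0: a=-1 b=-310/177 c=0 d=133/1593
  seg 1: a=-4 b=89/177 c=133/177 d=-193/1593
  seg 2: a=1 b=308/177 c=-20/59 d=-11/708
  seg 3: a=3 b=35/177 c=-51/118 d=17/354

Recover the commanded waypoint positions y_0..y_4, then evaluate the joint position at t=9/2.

y_0=-1 y_1=-4 y_2=1 y_3=3 y_4=1
S(9/2) = -927/472

y_0 = S_0(0) = a_0 = -1
y_1 = S_1(0) = a_1 = -4
y_2 = S_2(0) = a_2 = 1
y_3 = S_3(0) = a_3 = 3
y_4 = S_3(3) = 1
t_q=9/2 is in segment 1 (τ=3/2); S_1(τ)=-927/472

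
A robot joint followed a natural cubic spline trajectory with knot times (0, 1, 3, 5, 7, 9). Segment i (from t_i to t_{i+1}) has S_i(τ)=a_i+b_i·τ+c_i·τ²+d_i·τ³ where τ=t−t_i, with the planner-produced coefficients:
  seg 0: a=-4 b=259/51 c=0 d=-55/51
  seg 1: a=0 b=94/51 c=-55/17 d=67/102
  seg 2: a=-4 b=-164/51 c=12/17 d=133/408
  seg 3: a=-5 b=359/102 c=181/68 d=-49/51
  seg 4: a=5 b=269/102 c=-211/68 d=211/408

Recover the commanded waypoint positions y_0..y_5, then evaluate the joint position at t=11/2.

y_0=-4 y_1=0 y_2=-4 y_3=-5 y_4=5 y_5=2
S(11/2) = -733/272

y_0 = S_0(0) = a_0 = -4
y_1 = S_1(0) = a_1 = 0
y_2 = S_2(0) = a_2 = -4
y_3 = S_3(0) = a_3 = -5
y_4 = S_4(0) = a_4 = 5
y_5 = S_4(2) = 2
t_q=11/2 is in segment 3 (τ=1/2); S_3(τ)=-733/272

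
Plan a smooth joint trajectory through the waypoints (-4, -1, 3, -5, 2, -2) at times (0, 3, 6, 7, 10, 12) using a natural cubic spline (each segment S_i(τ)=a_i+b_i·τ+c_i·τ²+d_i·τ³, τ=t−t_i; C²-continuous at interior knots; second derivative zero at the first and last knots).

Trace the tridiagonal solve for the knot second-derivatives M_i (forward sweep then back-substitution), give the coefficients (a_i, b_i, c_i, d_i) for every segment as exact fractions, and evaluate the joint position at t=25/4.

Δ: Δ0=1, Δ1=4/3, Δ2=-8, Δ3=7/3, Δ4=-2
row 1: diag=12, rhs=2; c'=1/4, d'=1/6
row 2: denom=8−3·1/4=29/4; d'=(-56−3·1/6)/(29/4)=-226/29
row 3: denom=8−1·4/29=228/29; d'=(62−1·-226/29)/(228/29)=506/57
row 4: denom=10−3·29/76=673/76; d'=(-26−3·506/57)/(673/76)=-4000/673
back: M4=-4000/673
back: M3=506/57−29/76·-4000/673=22502/2019
back: M2=-226/29−4/29·22502/2019=-18838/2019
back: M1=1/6−1/4·-18838/2019=1682/673
M: M0=0, M1=1682/673, M2=-18838/2019, M3=22502/2019, M4=-4000/673, M5=0
seg 0: a=-4, c=M0/2=0, d=(M1−M0)/(6·3)=841/6057, b=Δ0−h0·(2M0+M1)/6=-168/673
seg 1: a=-1, c=M1/2=841/673, d=(M2−M1)/(6·3)=-11942/18171, b=Δ1−h1·(2M1+M2)/6=2355/673
seg 2: a=3, c=M2/2=-9419/2019, d=(M3−M2)/(6·1)=6890/2019, b=Δ2−h2·(2M2+M3)/6=-4541/673
seg 3: a=-5, c=M3/2=11251/2019, d=(M4−M3)/(6·3)=-17251/18171, b=Δ3−h3·(2M3+M4)/6=-11791/2019
seg 4: a=2, c=M4/2=-2000/673, d=(M5−M4)/(6·2)=1000/2019, b=Δ4−h4·(2M4+M5)/6=3962/2019
t_q=25/4 → seg 2, τ=1/4; S=3+-4541/673·τ+-9419/2019·τ²+6890/2019·τ³=23149/21536

  seg 0: a=-4 b=-168/673 c=0 d=841/6057
  seg 1: a=-1 b=2355/673 c=841/673 d=-11942/18171
  seg 2: a=3 b=-4541/673 c=-9419/2019 d=6890/2019
  seg 3: a=-5 b=-11791/2019 c=11251/2019 d=-17251/18171
  seg 4: a=2 b=3962/2019 c=-2000/673 d=1000/2019
S(25/4) = 23149/21536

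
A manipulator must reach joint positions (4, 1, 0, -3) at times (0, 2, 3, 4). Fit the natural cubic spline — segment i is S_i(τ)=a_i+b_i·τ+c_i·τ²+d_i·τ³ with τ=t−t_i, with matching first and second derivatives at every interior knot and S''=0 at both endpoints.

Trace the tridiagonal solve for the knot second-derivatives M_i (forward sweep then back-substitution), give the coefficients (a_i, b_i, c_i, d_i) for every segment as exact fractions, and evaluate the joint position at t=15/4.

Δ: Δ0=-3/2, Δ1=-1, Δ2=-3
row 1: diag=6, rhs=3; c'=1/6, d'=1/2
row 2: denom=4−1·1/6=23/6; d'=(-12−1·1/2)/(23/6)=-75/23
back: M2=-75/23
back: M1=1/2−1/6·-75/23=24/23
M: M0=0, M1=24/23, M2=-75/23, M3=0
seg 0: a=4, c=M0/2=0, d=(M1−M0)/(6·2)=2/23, b=Δ0−h0·(2M0+M1)/6=-85/46
seg 1: a=1, c=M1/2=12/23, d=(M2−M1)/(6·1)=-33/46, b=Δ1−h1·(2M1+M2)/6=-37/46
seg 2: a=0, c=M2/2=-75/46, d=(M3−M2)/(6·1)=25/46, b=Δ2−h2·(2M2+M3)/6=-44/23
t_q=15/4 → seg 2, τ=3/4; S=0+-44/23·τ+-75/46·τ²+25/46·τ³=-6249/2944

  seg 0: a=4 b=-85/46 c=0 d=2/23
  seg 1: a=1 b=-37/46 c=12/23 d=-33/46
  seg 2: a=0 b=-44/23 c=-75/46 d=25/46
S(15/4) = -6249/2944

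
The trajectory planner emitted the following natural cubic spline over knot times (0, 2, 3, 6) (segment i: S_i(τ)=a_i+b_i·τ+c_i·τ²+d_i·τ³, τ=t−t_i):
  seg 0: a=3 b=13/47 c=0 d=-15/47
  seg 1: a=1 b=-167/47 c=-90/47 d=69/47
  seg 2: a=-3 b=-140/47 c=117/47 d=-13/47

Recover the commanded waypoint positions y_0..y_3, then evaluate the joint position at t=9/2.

y_0 = S_0(0) = a_0 = 3
y_1 = S_1(0) = a_1 = 1
y_2 = S_2(0) = a_2 = -3
y_3 = S_2(3) = 3
t_q=9/2 is in segment 2 (τ=3/2); S_2(τ)=-1053/376

y_0=3 y_1=1 y_2=-3 y_3=3
S(9/2) = -1053/376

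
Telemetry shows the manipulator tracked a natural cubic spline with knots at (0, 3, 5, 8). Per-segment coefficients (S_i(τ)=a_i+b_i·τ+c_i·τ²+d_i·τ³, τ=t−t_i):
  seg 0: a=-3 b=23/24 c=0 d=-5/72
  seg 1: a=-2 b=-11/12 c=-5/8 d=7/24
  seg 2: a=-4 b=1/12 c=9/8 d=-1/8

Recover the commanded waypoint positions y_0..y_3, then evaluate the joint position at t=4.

y_0 = S_0(0) = a_0 = -3
y_1 = S_1(0) = a_1 = -2
y_2 = S_2(0) = a_2 = -4
y_3 = S_2(3) = 3
t_q=4 is in segment 1 (τ=1); S_1(τ)=-13/4

y_0=-3 y_1=-2 y_2=-4 y_3=3
S(4) = -13/4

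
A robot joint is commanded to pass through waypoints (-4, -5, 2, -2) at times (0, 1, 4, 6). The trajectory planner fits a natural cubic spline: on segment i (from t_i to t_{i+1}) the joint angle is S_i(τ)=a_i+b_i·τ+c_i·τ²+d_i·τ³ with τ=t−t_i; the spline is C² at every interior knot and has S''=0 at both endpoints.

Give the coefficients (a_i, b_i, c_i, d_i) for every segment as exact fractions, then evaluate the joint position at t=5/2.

  seg 0: a=-4 b=-352/213 c=0 d=139/213
  seg 1: a=-5 b=65/213 c=139/71 d=-91/213
  seg 2: a=2 b=110/213 c=-134/71 d=67/213
S(5/2) = -897/568

Δ: Δ0=-1, Δ1=7/3, Δ2=-2
row 1: diag=8, rhs=20; c'=3/8, d'=5/2
row 2: denom=10−3·3/8=71/8; d'=(-26−3·5/2)/(71/8)=-268/71
back: M2=-268/71
back: M1=5/2−3/8·-268/71=278/71
M: M0=0, M1=278/71, M2=-268/71, M3=0
seg 0: a=-4, c=M0/2=0, d=(M1−M0)/(6·1)=139/213, b=Δ0−h0·(2M0+M1)/6=-352/213
seg 1: a=-5, c=M1/2=139/71, d=(M2−M1)/(6·3)=-91/213, b=Δ1−h1·(2M1+M2)/6=65/213
seg 2: a=2, c=M2/2=-134/71, d=(M3−M2)/(6·2)=67/213, b=Δ2−h2·(2M2+M3)/6=110/213
t_q=5/2 → seg 1, τ=3/2; S=-5+65/213·τ+139/71·τ²+-91/213·τ³=-897/568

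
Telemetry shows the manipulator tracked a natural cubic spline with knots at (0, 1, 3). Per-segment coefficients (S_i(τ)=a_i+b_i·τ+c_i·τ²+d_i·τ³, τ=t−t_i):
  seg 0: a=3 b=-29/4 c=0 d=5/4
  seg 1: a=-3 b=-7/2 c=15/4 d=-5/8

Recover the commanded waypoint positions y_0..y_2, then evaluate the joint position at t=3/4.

y_0 = S_0(0) = a_0 = 3
y_1 = S_1(0) = a_1 = -3
y_2 = S_1(2) = 0
t_q=3/4 is in segment 0 (τ=3/4); S_0(τ)=-489/256

y_0=3 y_1=-3 y_2=0
S(3/4) = -489/256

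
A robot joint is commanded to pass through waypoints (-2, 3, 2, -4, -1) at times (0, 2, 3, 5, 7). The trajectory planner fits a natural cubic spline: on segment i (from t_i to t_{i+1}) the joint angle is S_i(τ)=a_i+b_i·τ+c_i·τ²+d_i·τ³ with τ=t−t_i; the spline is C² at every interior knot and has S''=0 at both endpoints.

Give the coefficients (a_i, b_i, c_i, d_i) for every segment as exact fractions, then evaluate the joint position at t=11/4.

  seg 0: a=-2 b=449/128 c=0 d=-129/512
  seg 1: a=3 b=31/64 c=-387/256 d=7/256
  seg 2: a=2 b=-629/256 c=-183/128 d=593/1024
  seg 3: a=-4 b=-157/128 c=1047/512 d=-349/1024
S(11/4) = 41361/16384

Δ: Δ0=5/2, Δ1=-1, Δ2=-3, Δ3=3/2
row 1: diag=6, rhs=-21; c'=1/6, d'=-7/2
row 2: denom=6−1·1/6=35/6; d'=(-12−1·-7/2)/(35/6)=-51/35
row 3: denom=8−2·12/35=256/35; d'=(27−2·-51/35)/(256/35)=1047/256
back: M3=1047/256
back: M2=-51/35−12/35·1047/256=-183/64
back: M1=-7/2−1/6·-183/64=-387/128
M: M0=0, M1=-387/128, M2=-183/64, M3=1047/256, M4=0
seg 0: a=-2, c=M0/2=0, d=(M1−M0)/(6·2)=-129/512, b=Δ0−h0·(2M0+M1)/6=449/128
seg 1: a=3, c=M1/2=-387/256, d=(M2−M1)/(6·1)=7/256, b=Δ1−h1·(2M1+M2)/6=31/64
seg 2: a=2, c=M2/2=-183/128, d=(M3−M2)/(6·2)=593/1024, b=Δ2−h2·(2M2+M3)/6=-629/256
seg 3: a=-4, c=M3/2=1047/512, d=(M4−M3)/(6·2)=-349/1024, b=Δ3−h3·(2M3+M4)/6=-157/128
t_q=11/4 → seg 1, τ=3/4; S=3+31/64·τ+-387/256·τ²+7/256·τ³=41361/16384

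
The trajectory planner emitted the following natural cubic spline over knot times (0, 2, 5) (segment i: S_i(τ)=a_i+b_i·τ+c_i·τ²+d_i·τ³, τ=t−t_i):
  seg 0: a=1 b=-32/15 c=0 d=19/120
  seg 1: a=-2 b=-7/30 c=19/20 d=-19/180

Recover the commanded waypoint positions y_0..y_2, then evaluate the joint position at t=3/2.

y_0 = S_0(0) = a_0 = 1
y_1 = S_1(0) = a_1 = -2
y_2 = S_1(3) = 3
t_q=3/2 is in segment 0 (τ=3/2); S_0(τ)=-533/320

y_0=1 y_1=-2 y_2=3
S(3/2) = -533/320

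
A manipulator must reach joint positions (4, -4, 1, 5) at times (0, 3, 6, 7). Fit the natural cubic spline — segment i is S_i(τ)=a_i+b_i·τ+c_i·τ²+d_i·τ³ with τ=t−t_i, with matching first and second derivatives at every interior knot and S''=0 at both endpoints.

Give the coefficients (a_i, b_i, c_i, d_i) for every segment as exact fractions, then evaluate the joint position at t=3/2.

Δ: Δ0=-8/3, Δ1=5/3, Δ2=4
row 1: diag=12, rhs=26; c'=1/4, d'=13/6
row 2: denom=8−3·1/4=29/4; d'=(14−3·13/6)/(29/4)=30/29
back: M2=30/29
back: M1=13/6−1/4·30/29=166/87
M: M0=0, M1=166/87, M2=30/29, M3=0
seg 0: a=4, c=M0/2=0, d=(M1−M0)/(6·3)=83/783, b=Δ0−h0·(2M0+M1)/6=-105/29
seg 1: a=-4, c=M1/2=83/87, d=(M2−M1)/(6·3)=-38/783, b=Δ1−h1·(2M1+M2)/6=-22/29
seg 2: a=1, c=M2/2=15/29, d=(M3−M2)/(6·1)=-5/29, b=Δ2−h2·(2M2+M3)/6=106/29
t_q=3/2 → seg 0, τ=3/2; S=4+-105/29·τ+0·τ²+83/783·τ³=-249/232

  seg 0: a=4 b=-105/29 c=0 d=83/783
  seg 1: a=-4 b=-22/29 c=83/87 d=-38/783
  seg 2: a=1 b=106/29 c=15/29 d=-5/29
S(3/2) = -249/232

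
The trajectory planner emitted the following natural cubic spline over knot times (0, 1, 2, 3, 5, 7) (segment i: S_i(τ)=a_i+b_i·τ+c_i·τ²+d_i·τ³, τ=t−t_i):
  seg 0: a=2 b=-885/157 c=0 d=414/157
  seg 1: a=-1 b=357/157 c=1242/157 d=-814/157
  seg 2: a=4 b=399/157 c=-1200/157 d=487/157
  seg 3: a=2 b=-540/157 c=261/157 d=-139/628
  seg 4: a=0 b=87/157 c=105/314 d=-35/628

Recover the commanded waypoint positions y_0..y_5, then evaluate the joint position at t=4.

y_0 = S_0(0) = a_0 = 2
y_1 = S_1(0) = a_1 = -1
y_2 = S_2(0) = a_2 = 4
y_3 = S_3(0) = a_3 = 2
y_4 = S_4(0) = a_4 = 0
y_5 = S_4(2) = 2
t_q=4 is in segment 3 (τ=1); S_3(τ)=1/628

y_0=2 y_1=-1 y_2=4 y_3=2 y_4=0 y_5=2
S(4) = 1/628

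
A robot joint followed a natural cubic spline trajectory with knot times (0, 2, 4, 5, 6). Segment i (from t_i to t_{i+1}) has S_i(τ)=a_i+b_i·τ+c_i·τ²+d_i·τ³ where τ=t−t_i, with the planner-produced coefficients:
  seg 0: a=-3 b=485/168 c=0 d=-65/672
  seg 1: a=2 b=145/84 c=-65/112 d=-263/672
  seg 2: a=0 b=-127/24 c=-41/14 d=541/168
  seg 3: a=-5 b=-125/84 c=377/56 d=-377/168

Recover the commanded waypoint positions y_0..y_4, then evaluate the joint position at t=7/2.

y_0 = S_0(0) = a_0 = -3
y_1 = S_1(0) = a_1 = 2
y_2 = S_2(0) = a_2 = 0
y_3 = S_3(0) = a_3 = -5
y_4 = S_3(1) = -2
t_q=7/2 is in segment 1 (τ=3/2); S_1(τ)=3517/1792

y_0=-3 y_1=2 y_2=0 y_3=-5 y_4=-2
S(7/2) = 3517/1792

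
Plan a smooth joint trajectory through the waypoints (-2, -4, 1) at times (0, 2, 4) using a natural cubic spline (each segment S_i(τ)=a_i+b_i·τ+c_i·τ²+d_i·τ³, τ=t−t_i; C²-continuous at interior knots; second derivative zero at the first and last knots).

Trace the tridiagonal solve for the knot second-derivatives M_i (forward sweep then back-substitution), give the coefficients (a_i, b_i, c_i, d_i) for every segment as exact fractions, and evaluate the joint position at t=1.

  seg 0: a=-2 b=-15/8 c=0 d=7/32
  seg 1: a=-4 b=3/4 c=21/16 d=-7/32
S(1) = -117/32

Δ: Δ0=-1, Δ1=5/2
row 1: diag=8, rhs=21; c'=1/4, d'=21/8
back: M1=21/8
M: M0=0, M1=21/8, M2=0
seg 0: a=-2, c=M0/2=0, d=(M1−M0)/(6·2)=7/32, b=Δ0−h0·(2M0+M1)/6=-15/8
seg 1: a=-4, c=M1/2=21/16, d=(M2−M1)/(6·2)=-7/32, b=Δ1−h1·(2M1+M2)/6=3/4
t_q=1 → seg 0, τ=1; S=-2+-15/8·τ+0·τ²+7/32·τ³=-117/32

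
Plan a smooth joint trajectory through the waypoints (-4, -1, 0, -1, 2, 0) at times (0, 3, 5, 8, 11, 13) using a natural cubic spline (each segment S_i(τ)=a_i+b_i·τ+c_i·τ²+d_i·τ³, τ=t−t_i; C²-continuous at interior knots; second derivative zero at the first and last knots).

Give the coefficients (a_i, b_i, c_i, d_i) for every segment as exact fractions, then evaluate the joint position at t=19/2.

Δ: Δ0=1, Δ1=1/2, Δ2=-1/3, Δ3=1, Δ4=-1
row 1: diag=10, rhs=-3; c'=1/5, d'=-3/10
row 2: denom=10−2·1/5=48/5; d'=(-5−2·-3/10)/(48/5)=-11/24
row 3: denom=12−3·5/16=177/16; d'=(8−3·-11/24)/(177/16)=50/59
row 4: denom=10−3·16/59=542/59; d'=(-12−3·50/59)/(542/59)=-429/271
back: M4=-429/271
back: M3=50/59−16/59·-429/271=346/271
back: M2=-11/24−5/16·346/271=-697/813
back: M1=-3/10−1/5·-697/813=-209/1626
M: M0=0, M1=-209/1626, M2=-697/813, M3=346/271, M4=-429/271, M5=0
seg 0: a=-4, c=M0/2=0, d=(M1−M0)/(6·3)=-209/29268, b=Δ0−h0·(2M0+M1)/6=3461/3252
seg 1: a=-1, c=M1/2=-209/3252, d=(M2−M1)/(6·2)=-395/6504, b=Δ1−h1·(2M1+M2)/6=1417/1626
seg 2: a=0, c=M2/2=-697/1626, d=(M3−M2)/(6·3)=1735/14634, b=Δ2−h2·(2M2+M3)/6=-31/271
seg 3: a=-1, c=M3/2=173/271, d=(M4−M3)/(6·3)=-775/4878, b=Δ3−h3·(2M3+M4)/6=279/542
seg 4: a=2, c=M4/2=-429/542, d=(M5−M4)/(6·2)=143/1084, b=Δ4−h4·(2M4+M5)/6=15/271
t_q=19/2 → seg 3, τ=3/2; S=-1+279/542·τ+173/271·τ²+-775/4878·τ³=2915/4336

  seg 0: a=-4 b=3461/3252 c=0 d=-209/29268
  seg 1: a=-1 b=1417/1626 c=-209/3252 d=-395/6504
  seg 2: a=0 b=-31/271 c=-697/1626 d=1735/14634
  seg 3: a=-1 b=279/542 c=173/271 d=-775/4878
  seg 4: a=2 b=15/271 c=-429/542 d=143/1084
S(19/2) = 2915/4336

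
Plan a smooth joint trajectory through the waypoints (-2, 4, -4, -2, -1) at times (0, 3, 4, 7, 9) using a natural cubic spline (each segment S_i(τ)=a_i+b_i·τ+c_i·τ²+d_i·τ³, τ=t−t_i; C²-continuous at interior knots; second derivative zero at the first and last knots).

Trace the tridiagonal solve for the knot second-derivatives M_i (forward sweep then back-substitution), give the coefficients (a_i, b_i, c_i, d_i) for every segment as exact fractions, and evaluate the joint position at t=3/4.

Δ: Δ0=2, Δ1=-8, Δ2=2/3, Δ3=1/2
row 1: diag=8, rhs=-60; c'=1/8, d'=-15/2
row 2: denom=8−1·1/8=63/8; d'=(52−1·-15/2)/(63/8)=68/9
row 3: denom=10−3·8/21=62/7; d'=(-1−3·68/9)/(62/7)=-497/186
back: M3=-497/186
back: M2=68/9−8/21·-497/186=2392/279
back: M1=-15/2−1/8·2392/279=-4783/558
M: M0=0, M1=-4783/558, M2=2392/279, M3=-497/186, M4=0
seg 0: a=-2, c=M0/2=0, d=(M1−M0)/(6·3)=-4783/10044, b=Δ0−h0·(2M0+M1)/6=7015/1116
seg 1: a=4, c=M1/2=-4783/1116, d=(M2−M1)/(6·1)=1063/372, b=Δ1−h1·(2M1+M2)/6=-3667/558
seg 2: a=-4, c=M2/2=1196/279, d=(M3−M2)/(6·3)=-6275/10044, b=Δ2−h2·(2M2+M3)/6=-7333/1116
seg 3: a=-2, c=M3/2=-497/372, d=(M4−M3)/(6·2)=497/2232, b=Δ3−h3·(2M3+M4)/6=1273/558
t_q=3/4 → seg 0, τ=3/4; S=-2+7015/1116·τ+0·τ²+-4783/10044·τ³=19947/7936

  seg 0: a=-2 b=7015/1116 c=0 d=-4783/10044
  seg 1: a=4 b=-3667/558 c=-4783/1116 d=1063/372
  seg 2: a=-4 b=-7333/1116 c=1196/279 d=-6275/10044
  seg 3: a=-2 b=1273/558 c=-497/372 d=497/2232
S(3/4) = 19947/7936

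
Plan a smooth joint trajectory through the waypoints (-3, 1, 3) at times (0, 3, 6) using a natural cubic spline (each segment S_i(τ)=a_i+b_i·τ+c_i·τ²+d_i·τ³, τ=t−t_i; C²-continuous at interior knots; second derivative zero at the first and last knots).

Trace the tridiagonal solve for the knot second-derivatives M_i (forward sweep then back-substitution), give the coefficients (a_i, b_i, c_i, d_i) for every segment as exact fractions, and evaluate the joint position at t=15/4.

Δ: Δ0=4/3, Δ1=2/3
row 1: diag=12, rhs=-4; c'=1/4, d'=-1/3
back: M1=-1/3
M: M0=0, M1=-1/3, M2=0
seg 0: a=-3, c=M0/2=0, d=(M1−M0)/(6·3)=-1/54, b=Δ0−h0·(2M0+M1)/6=3/2
seg 1: a=1, c=M1/2=-1/6, d=(M2−M1)/(6·3)=1/54, b=Δ1−h1·(2M1+M2)/6=1
t_q=15/4 → seg 1, τ=3/4; S=1+1·τ+-1/6·τ²+1/54·τ³=213/128

  seg 0: a=-3 b=3/2 c=0 d=-1/54
  seg 1: a=1 b=1 c=-1/6 d=1/54
S(15/4) = 213/128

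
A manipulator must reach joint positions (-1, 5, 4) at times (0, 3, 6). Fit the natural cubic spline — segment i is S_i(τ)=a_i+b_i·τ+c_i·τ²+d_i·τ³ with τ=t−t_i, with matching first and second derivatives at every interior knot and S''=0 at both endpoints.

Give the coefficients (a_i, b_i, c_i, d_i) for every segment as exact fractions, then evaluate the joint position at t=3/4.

  seg 0: a=-1 b=31/12 c=0 d=-7/108
  seg 1: a=5 b=5/6 c=-7/12 d=7/108
S(3/4) = 233/256

Δ: Δ0=2, Δ1=-1/3
row 1: diag=12, rhs=-14; c'=1/4, d'=-7/6
back: M1=-7/6
M: M0=0, M1=-7/6, M2=0
seg 0: a=-1, c=M0/2=0, d=(M1−M0)/(6·3)=-7/108, b=Δ0−h0·(2M0+M1)/6=31/12
seg 1: a=5, c=M1/2=-7/12, d=(M2−M1)/(6·3)=7/108, b=Δ1−h1·(2M1+M2)/6=5/6
t_q=3/4 → seg 0, τ=3/4; S=-1+31/12·τ+0·τ²+-7/108·τ³=233/256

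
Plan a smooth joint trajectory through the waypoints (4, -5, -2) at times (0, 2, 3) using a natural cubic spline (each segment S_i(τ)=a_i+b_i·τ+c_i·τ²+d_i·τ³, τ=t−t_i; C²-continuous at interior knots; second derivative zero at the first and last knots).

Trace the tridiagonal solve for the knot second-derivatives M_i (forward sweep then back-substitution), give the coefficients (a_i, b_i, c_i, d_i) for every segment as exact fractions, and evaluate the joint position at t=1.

Δ: Δ0=-9/2, Δ1=3
row 1: diag=6, rhs=45; c'=1/6, d'=15/2
back: M1=15/2
M: M0=0, M1=15/2, M2=0
seg 0: a=4, c=M0/2=0, d=(M1−M0)/(6·2)=5/8, b=Δ0−h0·(2M0+M1)/6=-7
seg 1: a=-5, c=M1/2=15/4, d=(M2−M1)/(6·1)=-5/4, b=Δ1−h1·(2M1+M2)/6=1/2
t_q=1 → seg 0, τ=1; S=4+-7·τ+0·τ²+5/8·τ³=-19/8

  seg 0: a=4 b=-7 c=0 d=5/8
  seg 1: a=-5 b=1/2 c=15/4 d=-5/4
S(1) = -19/8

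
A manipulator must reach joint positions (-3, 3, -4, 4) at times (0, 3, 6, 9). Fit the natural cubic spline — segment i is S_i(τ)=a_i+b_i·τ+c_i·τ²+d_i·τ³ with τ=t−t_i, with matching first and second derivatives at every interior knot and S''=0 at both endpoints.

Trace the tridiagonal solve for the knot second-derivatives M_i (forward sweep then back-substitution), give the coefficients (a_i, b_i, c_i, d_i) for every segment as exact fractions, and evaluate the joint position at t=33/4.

Δ: Δ0=2, Δ1=-7/3, Δ2=8/3
row 1: diag=12, rhs=-26; c'=1/4, d'=-13/6
row 2: denom=12−3·1/4=45/4; d'=(30−3·-13/6)/(45/4)=146/45
back: M2=146/45
back: M1=-13/6−1/4·146/45=-134/45
M: M0=0, M1=-134/45, M2=146/45, M3=0
seg 0: a=-3, c=M0/2=0, d=(M1−M0)/(6·3)=-67/405, b=Δ0−h0·(2M0+M1)/6=157/45
seg 1: a=3, c=M1/2=-67/45, d=(M2−M1)/(6·3)=28/81, b=Δ1−h1·(2M1+M2)/6=-44/45
seg 2: a=-4, c=M2/2=73/45, d=(M3−M2)/(6·3)=-73/405, b=Δ2−h2·(2M2+M3)/6=-26/45
t_q=33/4 → seg 2, τ=9/4; S=-4+-26/45·τ+73/45·τ²+-73/405·τ³=55/64

  seg 0: a=-3 b=157/45 c=0 d=-67/405
  seg 1: a=3 b=-44/45 c=-67/45 d=28/81
  seg 2: a=-4 b=-26/45 c=73/45 d=-73/405
S(33/4) = 55/64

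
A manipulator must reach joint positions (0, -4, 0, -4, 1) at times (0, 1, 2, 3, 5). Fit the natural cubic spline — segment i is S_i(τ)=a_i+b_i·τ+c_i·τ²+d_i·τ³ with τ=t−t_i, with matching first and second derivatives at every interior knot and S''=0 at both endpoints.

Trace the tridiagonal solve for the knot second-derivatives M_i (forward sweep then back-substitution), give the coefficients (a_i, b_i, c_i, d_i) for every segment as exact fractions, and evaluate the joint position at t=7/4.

  seg 0: a=0 b=-1165/172 c=0 d=477/172
  seg 1: a=-4 b=133/86 c=1431/172 d=-1009/172
  seg 2: a=0 b=101/172 c=-399/43 d=807/172
  seg 3: a=-4 b=-335/86 c=825/172 d=-275/344
S(7/4) = -6991/11008

Δ: Δ0=-4, Δ1=4, Δ2=-4, Δ3=5/2
row 1: diag=4, rhs=48; c'=1/4, d'=12
row 2: denom=4−1·1/4=15/4; d'=(-48−1·12)/(15/4)=-16
row 3: denom=6−1·4/15=86/15; d'=(39−1·-16)/(86/15)=825/86
back: M3=825/86
back: M2=-16−4/15·825/86=-798/43
back: M1=12−1/4·-798/43=1431/86
M: M0=0, M1=1431/86, M2=-798/43, M3=825/86, M4=0
seg 0: a=0, c=M0/2=0, d=(M1−M0)/(6·1)=477/172, b=Δ0−h0·(2M0+M1)/6=-1165/172
seg 1: a=-4, c=M1/2=1431/172, d=(M2−M1)/(6·1)=-1009/172, b=Δ1−h1·(2M1+M2)/6=133/86
seg 2: a=0, c=M2/2=-399/43, d=(M3−M2)/(6·1)=807/172, b=Δ2−h2·(2M2+M3)/6=101/172
seg 3: a=-4, c=M3/2=825/172, d=(M4−M3)/(6·2)=-275/344, b=Δ3−h3·(2M3+M4)/6=-335/86
t_q=7/4 → seg 1, τ=3/4; S=-4+133/86·τ+1431/172·τ²+-1009/172·τ³=-6991/11008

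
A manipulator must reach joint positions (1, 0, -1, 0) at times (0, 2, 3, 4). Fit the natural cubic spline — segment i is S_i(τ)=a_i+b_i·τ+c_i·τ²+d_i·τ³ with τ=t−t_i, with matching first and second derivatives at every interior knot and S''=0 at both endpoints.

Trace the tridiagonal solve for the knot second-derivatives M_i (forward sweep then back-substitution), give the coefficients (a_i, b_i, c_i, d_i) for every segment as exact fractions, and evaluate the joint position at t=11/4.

  seg 0: a=1 b=-7/46 c=0 d=-2/23
  seg 1: a=0 b=-55/46 c=-12/23 d=33/46
  seg 2: a=-1 b=-2/23 c=75/46 d=-25/46
S(11/4) = -2613/2944

Δ: Δ0=-1/2, Δ1=-1, Δ2=1
row 1: diag=6, rhs=-3; c'=1/6, d'=-1/2
row 2: denom=4−1·1/6=23/6; d'=(12−1·-1/2)/(23/6)=75/23
back: M2=75/23
back: M1=-1/2−1/6·75/23=-24/23
M: M0=0, M1=-24/23, M2=75/23, M3=0
seg 0: a=1, c=M0/2=0, d=(M1−M0)/(6·2)=-2/23, b=Δ0−h0·(2M0+M1)/6=-7/46
seg 1: a=0, c=M1/2=-12/23, d=(M2−M1)/(6·1)=33/46, b=Δ1−h1·(2M1+M2)/6=-55/46
seg 2: a=-1, c=M2/2=75/46, d=(M3−M2)/(6·1)=-25/46, b=Δ2−h2·(2M2+M3)/6=-2/23
t_q=11/4 → seg 1, τ=3/4; S=0+-55/46·τ+-12/23·τ²+33/46·τ³=-2613/2944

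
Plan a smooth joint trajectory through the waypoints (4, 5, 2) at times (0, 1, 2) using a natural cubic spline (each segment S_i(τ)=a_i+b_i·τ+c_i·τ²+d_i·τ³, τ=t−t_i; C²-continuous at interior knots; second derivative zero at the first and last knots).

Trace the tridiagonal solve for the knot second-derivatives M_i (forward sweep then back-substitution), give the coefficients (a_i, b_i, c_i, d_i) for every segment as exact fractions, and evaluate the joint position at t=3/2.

Δ: Δ0=1, Δ1=-3
row 1: diag=4, rhs=-24; c'=1/4, d'=-6
back: M1=-6
M: M0=0, M1=-6, M2=0
seg 0: a=4, c=M0/2=0, d=(M1−M0)/(6·1)=-1, b=Δ0−h0·(2M0+M1)/6=2
seg 1: a=5, c=M1/2=-3, d=(M2−M1)/(6·1)=1, b=Δ1−h1·(2M1+M2)/6=-1
t_q=3/2 → seg 1, τ=1/2; S=5+-1·τ+-3·τ²+1·τ³=31/8

  seg 0: a=4 b=2 c=0 d=-1
  seg 1: a=5 b=-1 c=-3 d=1
S(3/2) = 31/8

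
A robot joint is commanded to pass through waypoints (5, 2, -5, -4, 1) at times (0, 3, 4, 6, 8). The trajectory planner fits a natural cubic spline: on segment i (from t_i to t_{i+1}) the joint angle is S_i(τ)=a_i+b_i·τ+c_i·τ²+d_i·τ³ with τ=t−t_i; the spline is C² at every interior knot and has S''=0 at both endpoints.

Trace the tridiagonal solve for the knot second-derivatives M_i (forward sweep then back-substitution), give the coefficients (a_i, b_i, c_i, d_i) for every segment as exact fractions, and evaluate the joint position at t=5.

Δ: Δ0=-1, Δ1=-7, Δ2=1/2, Δ3=5/2
row 1: diag=8, rhs=-36; c'=1/8, d'=-9/2
row 2: denom=6−1·1/8=47/8; d'=(45−1·-9/2)/(47/8)=396/47
row 3: denom=8−2·16/47=344/47; d'=(12−2·396/47)/(344/47)=-57/86
back: M3=-57/86
back: M2=396/47−16/47·-57/86=372/43
back: M1=-9/2−1/8·372/43=-240/43
M: M0=0, M1=-240/43, M2=372/43, M3=-57/86, M4=0
seg 0: a=5, c=M0/2=0, d=(M1−M0)/(6·3)=-40/129, b=Δ0−h0·(2M0+M1)/6=77/43
seg 1: a=2, c=M1/2=-120/43, d=(M2−M1)/(6·1)=102/43, b=Δ1−h1·(2M1+M2)/6=-283/43
seg 2: a=-5, c=M2/2=186/43, d=(M3−M2)/(6·2)=-267/344, b=Δ2−h2·(2M2+M3)/6=-217/43
seg 3: a=-4, c=M3/2=-57/172, d=(M4−M3)/(6·2)=19/344, b=Δ3−h3·(2M3+M4)/6=253/86
t_q=5 → seg 2, τ=1; S=-5+-217/43·τ+186/43·τ²+-267/344·τ³=-2235/344

  seg 0: a=5 b=77/43 c=0 d=-40/129
  seg 1: a=2 b=-283/43 c=-120/43 d=102/43
  seg 2: a=-5 b=-217/43 c=186/43 d=-267/344
  seg 3: a=-4 b=253/86 c=-57/172 d=19/344
S(5) = -2235/344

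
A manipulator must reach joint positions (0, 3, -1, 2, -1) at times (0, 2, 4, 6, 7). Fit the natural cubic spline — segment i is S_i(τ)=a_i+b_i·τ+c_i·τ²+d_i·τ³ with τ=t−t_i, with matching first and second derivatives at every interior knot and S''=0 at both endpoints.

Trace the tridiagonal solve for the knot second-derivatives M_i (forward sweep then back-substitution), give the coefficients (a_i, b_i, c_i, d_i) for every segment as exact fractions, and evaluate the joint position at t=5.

Δ: Δ0=3/2, Δ1=-2, Δ2=3/2, Δ3=-3
row 1: diag=8, rhs=-21; c'=1/4, d'=-21/8
row 2: denom=8−2·1/4=15/2; d'=(21−2·-21/8)/(15/2)=7/2
row 3: denom=6−2·4/15=82/15; d'=(-27−2·7/2)/(82/15)=-255/41
back: M3=-255/41
back: M2=7/2−4/15·-255/41=423/82
back: M1=-21/8−1/4·423/82=-321/82
M: M0=0, M1=-321/82, M2=423/82, M3=-255/41, M4=0
seg 0: a=0, c=M0/2=0, d=(M1−M0)/(6·2)=-107/328, b=Δ0−h0·(2M0+M1)/6=115/41
seg 1: a=3, c=M1/2=-321/164, d=(M2−M1)/(6·2)=31/41, b=Δ1−h1·(2M1+M2)/6=-91/82
seg 2: a=-1, c=M2/2=423/164, d=(M3−M2)/(6·2)=-311/328, b=Δ2−h2·(2M2+M3)/6=11/82
seg 3: a=2, c=M3/2=-255/82, d=(M4−M3)/(6·1)=85/82, b=Δ3−h3·(2M3+M4)/6=-38/41
t_q=5 → seg 2, τ=1; S=-1+11/82·τ+423/164·τ²+-311/328·τ³=251/328

  seg 0: a=0 b=115/41 c=0 d=-107/328
  seg 1: a=3 b=-91/82 c=-321/164 d=31/41
  seg 2: a=-1 b=11/82 c=423/164 d=-311/328
  seg 3: a=2 b=-38/41 c=-255/82 d=85/82
S(5) = 251/328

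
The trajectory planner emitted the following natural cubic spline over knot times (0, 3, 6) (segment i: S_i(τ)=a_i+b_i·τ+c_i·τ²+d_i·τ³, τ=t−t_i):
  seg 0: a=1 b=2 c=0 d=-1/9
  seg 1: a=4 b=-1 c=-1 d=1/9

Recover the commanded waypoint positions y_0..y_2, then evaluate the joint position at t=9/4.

y_0 = S_0(0) = a_0 = 1
y_1 = S_1(0) = a_1 = 4
y_2 = S_1(3) = -5
t_q=9/4 is in segment 0 (τ=9/4); S_0(τ)=271/64

y_0=1 y_1=4 y_2=-5
S(9/4) = 271/64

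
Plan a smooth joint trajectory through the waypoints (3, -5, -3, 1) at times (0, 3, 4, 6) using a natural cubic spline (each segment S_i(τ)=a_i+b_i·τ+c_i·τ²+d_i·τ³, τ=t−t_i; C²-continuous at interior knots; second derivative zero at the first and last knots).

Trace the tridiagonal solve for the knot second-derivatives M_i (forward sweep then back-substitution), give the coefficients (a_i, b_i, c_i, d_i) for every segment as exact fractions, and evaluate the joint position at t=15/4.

Δ: Δ0=-8/3, Δ1=2, Δ2=2
row 1: diag=8, rhs=28; c'=1/8, d'=7/2
row 2: denom=6−1·1/8=47/8; d'=(0−1·7/2)/(47/8)=-28/47
back: M2=-28/47
back: M1=7/2−1/8·-28/47=168/47
M: M0=0, M1=168/47, M2=-28/47, M3=0
seg 0: a=3, c=M0/2=0, d=(M1−M0)/(6·3)=28/141, b=Δ0−h0·(2M0+M1)/6=-628/141
seg 1: a=-5, c=M1/2=84/47, d=(M2−M1)/(6·1)=-98/141, b=Δ1−h1·(2M1+M2)/6=128/141
seg 2: a=-3, c=M2/2=-14/47, d=(M3−M2)/(6·2)=7/141, b=Δ2−h2·(2M2+M3)/6=338/141
t_q=15/4 → seg 1, τ=3/4; S=-5+128/141·τ+84/47·τ²+-98/141·τ³=-5425/1504

  seg 0: a=3 b=-628/141 c=0 d=28/141
  seg 1: a=-5 b=128/141 c=84/47 d=-98/141
  seg 2: a=-3 b=338/141 c=-14/47 d=7/141
S(15/4) = -5425/1504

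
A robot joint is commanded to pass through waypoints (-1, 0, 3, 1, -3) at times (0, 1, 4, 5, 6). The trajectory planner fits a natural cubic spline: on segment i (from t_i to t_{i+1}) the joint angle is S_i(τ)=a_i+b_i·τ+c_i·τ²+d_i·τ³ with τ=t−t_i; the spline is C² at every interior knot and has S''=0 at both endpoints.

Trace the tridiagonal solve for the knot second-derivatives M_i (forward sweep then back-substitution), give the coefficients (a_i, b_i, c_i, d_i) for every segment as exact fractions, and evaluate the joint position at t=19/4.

Δ: Δ0=1, Δ1=1, Δ2=-2, Δ3=-4
row 1: diag=8, rhs=0; c'=3/8, d'=0
row 2: denom=8−3·3/8=55/8; d'=(-18−3·0)/(55/8)=-144/55
row 3: denom=4−1·8/55=212/55; d'=(-12−1·-144/55)/(212/55)=-129/53
back: M3=-129/53
back: M2=-144/55−8/55·-129/53=-120/53
back: M1=0−3/8·-120/53=45/53
M: M0=0, M1=45/53, M2=-120/53, M3=-129/53, M4=0
seg 0: a=-1, c=M0/2=0, d=(M1−M0)/(6·1)=15/106, b=Δ0−h0·(2M0+M1)/6=91/106
seg 1: a=0, c=M1/2=45/106, d=(M2−M1)/(6·3)=-55/318, b=Δ1−h1·(2M1+M2)/6=68/53
seg 2: a=3, c=M2/2=-60/53, d=(M3−M2)/(6·1)=-3/106, b=Δ2−h2·(2M2+M3)/6=-89/106
seg 3: a=1, c=M3/2=-129/106, d=(M4−M3)/(6·1)=43/106, b=Δ3−h3·(2M3+M4)/6=-169/53
t_q=19/4 → seg 2, τ=3/4; S=3+-89/106·τ+-60/53·τ²+-3/106·τ³=11679/6784

  seg 0: a=-1 b=91/106 c=0 d=15/106
  seg 1: a=0 b=68/53 c=45/106 d=-55/318
  seg 2: a=3 b=-89/106 c=-60/53 d=-3/106
  seg 3: a=1 b=-169/53 c=-129/106 d=43/106
S(19/4) = 11679/6784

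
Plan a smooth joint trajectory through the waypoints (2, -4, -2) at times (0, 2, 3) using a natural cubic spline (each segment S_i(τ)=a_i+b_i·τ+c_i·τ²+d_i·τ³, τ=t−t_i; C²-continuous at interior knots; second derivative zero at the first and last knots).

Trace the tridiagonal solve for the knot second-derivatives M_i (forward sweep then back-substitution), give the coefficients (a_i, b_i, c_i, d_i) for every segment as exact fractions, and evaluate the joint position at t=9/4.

  seg 0: a=2 b=-14/3 c=0 d=5/12
  seg 1: a=-4 b=1/3 c=5/2 d=-5/6
S(9/4) = -483/128

Δ: Δ0=-3, Δ1=2
row 1: diag=6, rhs=30; c'=1/6, d'=5
back: M1=5
M: M0=0, M1=5, M2=0
seg 0: a=2, c=M0/2=0, d=(M1−M0)/(6·2)=5/12, b=Δ0−h0·(2M0+M1)/6=-14/3
seg 1: a=-4, c=M1/2=5/2, d=(M2−M1)/(6·1)=-5/6, b=Δ1−h1·(2M1+M2)/6=1/3
t_q=9/4 → seg 1, τ=1/4; S=-4+1/3·τ+5/2·τ²+-5/6·τ³=-483/128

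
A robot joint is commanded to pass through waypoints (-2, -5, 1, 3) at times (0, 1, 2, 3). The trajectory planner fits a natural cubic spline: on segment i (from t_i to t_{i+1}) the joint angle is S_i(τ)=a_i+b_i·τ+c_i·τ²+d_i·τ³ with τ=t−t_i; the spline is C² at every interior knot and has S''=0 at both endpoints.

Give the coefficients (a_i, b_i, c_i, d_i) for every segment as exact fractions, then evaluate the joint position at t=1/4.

  seg 0: a=-2 b=-17/3 c=0 d=8/3
  seg 1: a=-5 b=7/3 c=8 d=-13/3
  seg 2: a=1 b=16/3 c=-5 d=5/3
S(1/4) = -27/8

Δ: Δ0=-3, Δ1=6, Δ2=2
row 1: diag=4, rhs=54; c'=1/4, d'=27/2
row 2: denom=4−1·1/4=15/4; d'=(-24−1·27/2)/(15/4)=-10
back: M2=-10
back: M1=27/2−1/4·-10=16
M: M0=0, M1=16, M2=-10, M3=0
seg 0: a=-2, c=M0/2=0, d=(M1−M0)/(6·1)=8/3, b=Δ0−h0·(2M0+M1)/6=-17/3
seg 1: a=-5, c=M1/2=8, d=(M2−M1)/(6·1)=-13/3, b=Δ1−h1·(2M1+M2)/6=7/3
seg 2: a=1, c=M2/2=-5, d=(M3−M2)/(6·1)=5/3, b=Δ2−h2·(2M2+M3)/6=16/3
t_q=1/4 → seg 0, τ=1/4; S=-2+-17/3·τ+0·τ²+8/3·τ³=-27/8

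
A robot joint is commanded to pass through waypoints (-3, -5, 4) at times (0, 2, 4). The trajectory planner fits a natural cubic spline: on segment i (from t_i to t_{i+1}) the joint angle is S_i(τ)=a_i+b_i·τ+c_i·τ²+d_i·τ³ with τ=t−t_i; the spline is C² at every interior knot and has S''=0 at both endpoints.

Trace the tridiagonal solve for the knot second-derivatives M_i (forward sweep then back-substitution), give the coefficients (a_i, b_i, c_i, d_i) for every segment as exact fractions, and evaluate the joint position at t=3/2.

  seg 0: a=-3 b=-19/8 c=0 d=11/32
  seg 1: a=-5 b=7/4 c=33/16 d=-11/32
S(3/2) = -1383/256

Δ: Δ0=-1, Δ1=9/2
row 1: diag=8, rhs=33; c'=1/4, d'=33/8
back: M1=33/8
M: M0=0, M1=33/8, M2=0
seg 0: a=-3, c=M0/2=0, d=(M1−M0)/(6·2)=11/32, b=Δ0−h0·(2M0+M1)/6=-19/8
seg 1: a=-5, c=M1/2=33/16, d=(M2−M1)/(6·2)=-11/32, b=Δ1−h1·(2M1+M2)/6=7/4
t_q=3/2 → seg 0, τ=3/2; S=-3+-19/8·τ+0·τ²+11/32·τ³=-1383/256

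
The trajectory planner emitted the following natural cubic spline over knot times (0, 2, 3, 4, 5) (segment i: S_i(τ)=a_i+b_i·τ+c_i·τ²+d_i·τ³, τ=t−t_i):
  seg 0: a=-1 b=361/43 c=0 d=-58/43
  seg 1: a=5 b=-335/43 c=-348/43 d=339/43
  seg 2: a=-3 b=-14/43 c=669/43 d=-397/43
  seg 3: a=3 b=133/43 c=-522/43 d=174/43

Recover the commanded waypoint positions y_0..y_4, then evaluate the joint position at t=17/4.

y_0 = S_0(0) = a_0 = -1
y_1 = S_1(0) = a_1 = 5
y_2 = S_2(0) = a_2 = -3
y_3 = S_3(0) = a_3 = 3
y_4 = S_3(1) = -2
t_q=17/4 is in segment 3 (τ=1/4); S_3(τ)=4235/1376

y_0=-1 y_1=5 y_2=-3 y_3=3 y_4=-2
S(17/4) = 4235/1376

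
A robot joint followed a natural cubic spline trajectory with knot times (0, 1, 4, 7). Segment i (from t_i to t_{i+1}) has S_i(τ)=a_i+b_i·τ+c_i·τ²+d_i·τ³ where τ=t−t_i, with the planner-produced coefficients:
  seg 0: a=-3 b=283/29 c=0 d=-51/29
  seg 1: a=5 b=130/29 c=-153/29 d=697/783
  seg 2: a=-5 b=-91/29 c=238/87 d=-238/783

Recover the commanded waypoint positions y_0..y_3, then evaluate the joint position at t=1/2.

y_0 = S_0(0) = a_0 = -3
y_1 = S_1(0) = a_1 = 5
y_2 = S_2(0) = a_2 = -5
y_3 = S_2(3) = 2
t_q=1/2 is in segment 0 (τ=1/2); S_0(τ)=385/232

y_0=-3 y_1=5 y_2=-5 y_3=2
S(1/2) = 385/232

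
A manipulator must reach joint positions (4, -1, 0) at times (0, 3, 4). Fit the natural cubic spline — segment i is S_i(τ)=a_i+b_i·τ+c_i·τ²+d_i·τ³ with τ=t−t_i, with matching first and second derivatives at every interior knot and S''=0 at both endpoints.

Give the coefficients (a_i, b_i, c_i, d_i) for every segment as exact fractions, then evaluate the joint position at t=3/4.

Δ: Δ0=-5/3, Δ1=1
row 1: diag=8, rhs=16; c'=1/8, d'=2
back: M1=2
M: M0=0, M1=2, M2=0
seg 0: a=4, c=M0/2=0, d=(M1−M0)/(6·3)=1/9, b=Δ0−h0·(2M0+M1)/6=-8/3
seg 1: a=-1, c=M1/2=1, d=(M2−M1)/(6·1)=-1/3, b=Δ1−h1·(2M1+M2)/6=1/3
t_q=3/4 → seg 0, τ=3/4; S=4+-8/3·τ+0·τ²+1/9·τ³=131/64

  seg 0: a=4 b=-8/3 c=0 d=1/9
  seg 1: a=-1 b=1/3 c=1 d=-1/3
S(3/4) = 131/64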